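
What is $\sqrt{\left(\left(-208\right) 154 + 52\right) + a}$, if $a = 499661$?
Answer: $\sqrt{467681} \approx 683.87$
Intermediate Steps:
$\sqrt{\left(\left(-208\right) 154 + 52\right) + a} = \sqrt{\left(\left(-208\right) 154 + 52\right) + 499661} = \sqrt{\left(-32032 + 52\right) + 499661} = \sqrt{-31980 + 499661} = \sqrt{467681}$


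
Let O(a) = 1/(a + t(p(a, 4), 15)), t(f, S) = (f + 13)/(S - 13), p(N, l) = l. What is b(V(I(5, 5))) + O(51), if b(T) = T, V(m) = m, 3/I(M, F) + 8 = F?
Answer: -117/119 ≈ -0.98319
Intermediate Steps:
I(M, F) = 3/(-8 + F)
t(f, S) = (13 + f)/(-13 + S)
O(a) = 1/(17/2 + a) (O(a) = 1/(a + (13 + 4)/(-13 + 15)) = 1/(a + 17/2) = 1/(17/2 + a))
b(V(I(5, 5))) + O(51) = 3/(-8 + 5) + 2/(17 + 2*51) = 3/(-3) + 2/(17 + 102) = 3*(-⅓) + 2/119 = -1 + 2*(1/119) = -1 + 2/119 = -117/119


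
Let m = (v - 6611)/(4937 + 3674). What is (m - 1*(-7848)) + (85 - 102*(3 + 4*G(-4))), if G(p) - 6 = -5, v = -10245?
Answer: 62145953/8611 ≈ 7217.0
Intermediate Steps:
G(p) = 1 (G(p) = 6 - 5 = 1)
m = -16856/8611 (m = (-10245 - 6611)/(4937 + 3674) = -16856/8611 ≈ -1.9575)
(m - 1*(-7848)) + (85 - 102*(3 + 4*G(-4))) = (-16856/8611 - 1*(-7848)) + (85 - 102*(3 + 4*1)) = (-16856/8611 + 7848) + (85 - 102*(3 + 4)) = 67562272/8611 + (85 - 102*7) = 67562272/8611 + (85 - 714) = 67562272/8611 - 629 = 62145953/8611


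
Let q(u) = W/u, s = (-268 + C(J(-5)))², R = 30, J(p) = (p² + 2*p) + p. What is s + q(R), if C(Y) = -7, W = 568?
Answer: 1134659/15 ≈ 75644.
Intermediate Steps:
J(p) = p² + 3*p
s = 75625 (s = (-268 - 7)² = (-275)² = 75625)
q(u) = 568/u
s + q(R) = 75625 + 568/30 = 75625 + 568*(1/30) = 75625 + 284/15 = 1134659/15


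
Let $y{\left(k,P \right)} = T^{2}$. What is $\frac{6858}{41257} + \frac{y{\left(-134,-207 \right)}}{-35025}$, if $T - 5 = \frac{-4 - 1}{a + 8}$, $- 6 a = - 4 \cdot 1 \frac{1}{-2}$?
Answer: $\frac{5066159882}{30576759153} \approx 0.16569$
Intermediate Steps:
$a = - \frac{1}{3}$ ($a = - \frac{\left(-4\right) 1 \frac{1}{-2}}{6} = - \frac{\left(-4\right) 1 \left(- \frac{1}{2}\right)}{6} = - \frac{\left(-4\right) \left(- \frac{1}{2}\right)}{6} = \left(- \frac{1}{6}\right) 2 = - \frac{1}{3} \approx -0.33333$)
$T = \frac{100}{23}$ ($T = 5 + \frac{-4 - 1}{- \frac{1}{3} + 8} = 5 - \frac{5}{\frac{23}{3}} = 5 - \frac{15}{23} = \frac{100}{23} \approx 4.3478$)
$y{\left(k,P \right)} = \frac{10000}{529}$ ($y{\left(k,P \right)} = \left(\frac{100}{23}\right)^{2} = \frac{10000}{529}$)
$\frac{6858}{41257} + \frac{y{\left(-134,-207 \right)}}{-35025} = \frac{6858}{41257} + \frac{10000}{529 \left(-35025\right)} = 6858 \cdot \frac{1}{41257} + \frac{10000}{529} \left(- \frac{1}{35025}\right) = \frac{6858}{41257} - \frac{400}{741129} = \frac{5066159882}{30576759153}$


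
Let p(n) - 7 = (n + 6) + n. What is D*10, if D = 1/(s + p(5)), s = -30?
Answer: -10/7 ≈ -1.4286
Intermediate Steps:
p(n) = 13 + 2*n (p(n) = 7 + ((n + 6) + n) = 7 + ((6 + n) + n) = 7 + (6 + 2*n) = 13 + 2*n)
D = -⅐ (D = 1/(-30 + (13 + 2*5)) = 1/(-30 + (13 + 10)) = 1/(-30 + 23) = 1/(-7) = -⅐ ≈ -0.14286)
D*10 = -⅐*10 = -10/7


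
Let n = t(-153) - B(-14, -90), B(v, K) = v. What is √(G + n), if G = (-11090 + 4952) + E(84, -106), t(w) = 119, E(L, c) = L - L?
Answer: I*√6005 ≈ 77.492*I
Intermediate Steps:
E(L, c) = 0
G = -6138 (G = (-11090 + 4952) + 0 = -6138 + 0 = -6138)
n = 133 (n = 119 - 1*(-14) = 119 + 14 = 133)
√(G + n) = √(-6138 + 133) = √(-6005) = I*√6005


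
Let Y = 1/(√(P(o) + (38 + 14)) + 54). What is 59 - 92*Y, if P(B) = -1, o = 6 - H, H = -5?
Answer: 54689/955 + 92*√51/2865 ≈ 57.495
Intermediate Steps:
o = 11 (o = 6 - 1*(-5) = 6 + 5 = 11)
Y = 1/(54 + √51) (Y = 1/(√(-1 + (38 + 14)) + 54) = 1/(√(-1 + 52) + 54) = 1/(√51 + 54) = 1/(54 + √51) ≈ 0.016356)
59 - 92*Y = 59 - 92*(18/955 - √51/2865) = 59 + (-1656/955 + 92*√51/2865) = 54689/955 + 92*√51/2865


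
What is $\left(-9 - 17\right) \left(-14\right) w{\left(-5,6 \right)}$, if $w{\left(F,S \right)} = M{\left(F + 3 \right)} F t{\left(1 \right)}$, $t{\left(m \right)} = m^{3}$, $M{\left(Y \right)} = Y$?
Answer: $3640$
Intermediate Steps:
$w{\left(F,S \right)} = F \left(3 + F\right)$ ($w{\left(F,S \right)} = \left(F + 3\right) F 1^{3} = \left(3 + F\right) F 1 = F \left(3 + F\right) 1 = F \left(3 + F\right)$)
$\left(-9 - 17\right) \left(-14\right) w{\left(-5,6 \right)} = \left(-9 - 17\right) \left(-14\right) \left(- 5 \left(3 - 5\right)\right) = \left(-26\right) \left(-14\right) \left(\left(-5\right) \left(-2\right)\right) = 364 \cdot 10 = 3640$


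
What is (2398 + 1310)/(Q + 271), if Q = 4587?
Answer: 1854/2429 ≈ 0.76328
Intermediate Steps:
(2398 + 1310)/(Q + 271) = (2398 + 1310)/(4587 + 271) = 3708/4858 = 3708*(1/4858) = 1854/2429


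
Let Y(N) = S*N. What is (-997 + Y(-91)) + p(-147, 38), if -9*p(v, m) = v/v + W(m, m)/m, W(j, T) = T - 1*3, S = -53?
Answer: 1308419/342 ≈ 3825.8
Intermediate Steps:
W(j, T) = -3 + T (W(j, T) = T - 3 = -3 + T)
Y(N) = -53*N
p(v, m) = -⅑ - (-3 + m)/(9*m) (p(v, m) = -(v/v + (-3 + m)/m)/9 = -(1 + (-3 + m)/m)/9 = -⅑ - (-3 + m)/(9*m))
(-997 + Y(-91)) + p(-147, 38) = (-997 - 53*(-91)) + (⅑)*(3 - 2*38)/38 = (-997 + 4823) + (⅑)*(1/38)*(3 - 76) = 3826 + (⅑)*(1/38)*(-73) = 3826 - 73/342 = 1308419/342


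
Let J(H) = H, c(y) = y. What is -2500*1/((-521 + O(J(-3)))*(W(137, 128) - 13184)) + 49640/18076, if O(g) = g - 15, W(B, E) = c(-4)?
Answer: 22050775655/8030638077 ≈ 2.7458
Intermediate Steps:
W(B, E) = -4
O(g) = -15 + g
-2500*1/((-521 + O(J(-3)))*(W(137, 128) - 13184)) + 49640/18076 = -2500*1/((-521 + (-15 - 3))*(-4 - 13184)) + 49640/18076 = -2500*(-1/(13188*(-521 - 18))) + 49640*(1/18076) = -2500/((-13188*(-539))) + 12410/4519 = -2500/7108332 + 12410/4519 = -2500*1/7108332 + 12410/4519 = -625/1777083 + 12410/4519 = 22050775655/8030638077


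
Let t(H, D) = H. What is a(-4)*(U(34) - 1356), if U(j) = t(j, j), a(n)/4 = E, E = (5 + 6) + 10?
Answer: -111048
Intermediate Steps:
E = 21 (E = 11 + 10 = 21)
a(n) = 84 (a(n) = 4*21 = 84)
U(j) = j
a(-4)*(U(34) - 1356) = 84*(34 - 1356) = 84*(-1322) = -111048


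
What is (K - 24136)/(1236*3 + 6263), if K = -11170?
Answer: -35306/9971 ≈ -3.5409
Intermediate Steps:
(K - 24136)/(1236*3 + 6263) = (-11170 - 24136)/(1236*3 + 6263) = -35306/(3708 + 6263) = -35306/9971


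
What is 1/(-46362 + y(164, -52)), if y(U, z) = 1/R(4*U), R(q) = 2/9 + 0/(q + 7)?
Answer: -2/92715 ≈ -2.1571e-5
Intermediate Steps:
R(q) = 2/9 (R(q) = 2*(⅑) + 0/(7 + q) = 2/9 + 0 = 2/9)
y(U, z) = 9/2 (y(U, z) = 1/(2/9) = 9/2)
1/(-46362 + y(164, -52)) = 1/(-46362 + 9/2) = 1/(-92715/2) = -2/92715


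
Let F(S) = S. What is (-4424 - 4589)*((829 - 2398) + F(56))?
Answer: 13636669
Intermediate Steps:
(-4424 - 4589)*((829 - 2398) + F(56)) = (-4424 - 4589)*((829 - 2398) + 56) = -9013*(-1569 + 56) = -9013*(-1513) = 13636669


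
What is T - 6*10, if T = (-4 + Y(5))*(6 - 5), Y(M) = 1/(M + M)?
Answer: -639/10 ≈ -63.900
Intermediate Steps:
Y(M) = 1/(2*M)
T = -39/10 (T = (-4 + (1/2)/5)*(6 - 5) = (-4 + (1/2)*(1/5))*1 = (-4 + 1/10)*1 = -39/10*1 = -39/10 ≈ -3.9000)
T - 6*10 = -39/10 - 6*10 = -39/10 - 60 = -639/10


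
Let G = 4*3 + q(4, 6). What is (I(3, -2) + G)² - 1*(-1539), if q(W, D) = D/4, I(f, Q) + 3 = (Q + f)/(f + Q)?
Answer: 6685/4 ≈ 1671.3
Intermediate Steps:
I(f, Q) = -2 (I(f, Q) = -3 + (Q + f)/(f + Q) = -3 + (Q + f)/(Q + f) = -3 + 1 = -2)
q(W, D) = D/4 (q(W, D) = D*(¼) = D/4)
G = 27/2 (G = 4*3 + (¼)*6 = 12 + 3/2 = 27/2 ≈ 13.500)
(I(3, -2) + G)² - 1*(-1539) = (-2 + 27/2)² - 1*(-1539) = (23/2)² + 1539 = 529/4 + 1539 = 6685/4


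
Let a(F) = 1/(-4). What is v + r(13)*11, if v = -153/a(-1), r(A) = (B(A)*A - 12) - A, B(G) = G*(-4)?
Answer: -7099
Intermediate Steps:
B(G) = -4*G
a(F) = -1/4
r(A) = -12 - A - 4*A**2 (r(A) = ((-4*A)*A - 12) - A = (-4*A**2 - 12) - A = (-12 - 4*A**2) - A = -12 - A - 4*A**2)
v = 612 (v = -153/(-1/4) = -153*(-4) = 612)
v + r(13)*11 = 612 + (-12 - 1*13 - 4*13**2)*11 = 612 + (-12 - 13 - 4*169)*11 = 612 + (-12 - 13 - 676)*11 = 612 - 701*11 = 612 - 7711 = -7099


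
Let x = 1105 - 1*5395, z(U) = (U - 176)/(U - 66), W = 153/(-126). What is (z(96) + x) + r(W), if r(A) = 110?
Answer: -12548/3 ≈ -4182.7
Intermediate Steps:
W = -17/14 (W = 153*(-1/126) = -17/14 ≈ -1.2143)
z(U) = (-176 + U)/(-66 + U)
x = -4290 (x = 1105 - 5395 = -4290)
(z(96) + x) + r(W) = ((-176 + 96)/(-66 + 96) - 4290) + 110 = (-80/30 - 4290) + 110 = ((1/30)*(-80) - 4290) + 110 = (-8/3 - 4290) + 110 = -12878/3 + 110 = -12548/3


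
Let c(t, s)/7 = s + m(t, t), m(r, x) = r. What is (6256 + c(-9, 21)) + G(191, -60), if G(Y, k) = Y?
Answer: 6531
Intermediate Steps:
c(t, s) = 7*s + 7*t (c(t, s) = 7*(s + t) = 7*s + 7*t)
(6256 + c(-9, 21)) + G(191, -60) = (6256 + (7*21 + 7*(-9))) + 191 = (6256 + (147 - 63)) + 191 = (6256 + 84) + 191 = 6340 + 191 = 6531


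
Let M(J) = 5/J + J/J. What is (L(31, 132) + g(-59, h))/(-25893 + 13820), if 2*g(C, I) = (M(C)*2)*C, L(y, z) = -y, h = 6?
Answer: 85/12073 ≈ 0.0070405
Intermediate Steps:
M(J) = 1 + 5/J (M(J) = 5/J + 1 = 1 + 5/J)
g(C, I) = 5 + C (g(C, I) = ((((5 + C)/C)*2)*C)/2 = ((2*(5 + C)/C)*C)/2 = (10 + 2*C)/2 = 5 + C)
(L(31, 132) + g(-59, h))/(-25893 + 13820) = (-1*31 + (5 - 59))/(-25893 + 13820) = (-31 - 54)/(-12073) = -85*(-1/12073) = 85/12073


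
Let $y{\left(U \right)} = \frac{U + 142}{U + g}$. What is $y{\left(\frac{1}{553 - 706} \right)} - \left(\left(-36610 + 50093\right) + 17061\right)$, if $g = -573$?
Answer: $- \frac{48687531}{1594} \approx -30544.0$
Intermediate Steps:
$y{\left(U \right)} = \frac{142 + U}{-573 + U}$ ($y{\left(U \right)} = \frac{U + 142}{U - 573} = \frac{142 + U}{-573 + U}$)
$y{\left(\frac{1}{553 - 706} \right)} - \left(\left(-36610 + 50093\right) + 17061\right) = \frac{142 + \frac{1}{553 - 706}}{-573 + \frac{1}{553 - 706}} - \left(\left(-36610 + 50093\right) + 17061\right) = \frac{142 + \frac{1}{-153}}{-573 + \frac{1}{-153}} - \left(13483 + 17061\right) = \frac{142 - \frac{1}{153}}{-573 - \frac{1}{153}} - 30544 = \frac{1}{- \frac{87670}{153}} \cdot \frac{21725}{153} - 30544 = \left(- \frac{153}{87670}\right) \frac{21725}{153} - 30544 = - \frac{395}{1594} - 30544 = - \frac{48687531}{1594}$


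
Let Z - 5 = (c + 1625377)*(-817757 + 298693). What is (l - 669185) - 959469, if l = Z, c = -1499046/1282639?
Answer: -1082131367891082559/1282639 ≈ -8.4368e+11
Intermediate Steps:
c = -1499046/1282639 (c = -1499046*1/1282639 = -1499046/1282639 ≈ -1.1687)
Z = -1082129278915944653/1282639 (Z = 5 + (-1499046/1282639 + 1625377)*(-817757 + 298693) = 5 + (2084770430857/1282639)*(-519064) = 5 - 1082129278922357848/1282639 = -1082129278915944653/1282639 ≈ -8.4367e+11)
l = -1082129278915944653/1282639 ≈ -8.4367e+11
(l - 669185) - 959469 = (-1082129278915944653/1282639 - 669185) - 959469 = -1082130137238723868/1282639 - 959469 = -1082131367891082559/1282639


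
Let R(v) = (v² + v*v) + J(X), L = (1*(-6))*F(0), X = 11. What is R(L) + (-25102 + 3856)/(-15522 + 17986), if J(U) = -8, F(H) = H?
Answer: -20479/1232 ≈ -16.623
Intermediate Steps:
L = 0 (L = (1*(-6))*0 = -6*0 = 0)
R(v) = -8 + 2*v² (R(v) = (v² + v*v) - 8 = (v² + v²) - 8 = 2*v² - 8 = -8 + 2*v²)
R(L) + (-25102 + 3856)/(-15522 + 17986) = (-8 + 2*0²) + (-25102 + 3856)/(-15522 + 17986) = (-8 + 2*0) - 21246/2464 = (-8 + 0) - 21246*1/2464 = -8 - 10623/1232 = -20479/1232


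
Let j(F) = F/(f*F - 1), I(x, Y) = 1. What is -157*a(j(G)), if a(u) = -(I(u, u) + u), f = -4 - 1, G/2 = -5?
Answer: 6123/49 ≈ 124.96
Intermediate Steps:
G = -10 (G = 2*(-5) = -10)
f = -5
j(F) = F/(-1 - 5*F) (j(F) = F/(-5*F - 1) = F/(-1 - 5*F))
a(u) = -1 - u (a(u) = -(1 + u) = -1 - u)
-157*a(j(G)) = -157*(-1 - (-10)/(-1 - 5*(-10))) = -157*(-1 - (-10)/(-1 + 50)) = -157*(-1 - (-10)/49) = -157*(-1 - 1*(-10/49)) = -157*(-1 + 10/49) = -157*(-39/49) = 6123/49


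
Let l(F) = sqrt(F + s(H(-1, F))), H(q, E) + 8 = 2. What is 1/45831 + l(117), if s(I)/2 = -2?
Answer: 1/45831 + sqrt(113) ≈ 10.630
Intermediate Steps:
H(q, E) = -6 (H(q, E) = -8 + 2 = -6)
s(I) = -4 (s(I) = 2*(-2) = -4)
l(F) = sqrt(-4 + F) (l(F) = sqrt(F - 4) = sqrt(-4 + F))
1/45831 + l(117) = 1/45831 + sqrt(-4 + 117) = 1/45831 + sqrt(113)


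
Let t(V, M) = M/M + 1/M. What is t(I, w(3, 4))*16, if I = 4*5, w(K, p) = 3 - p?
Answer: 0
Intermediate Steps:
I = 20
t(V, M) = 1 + 1/M
t(I, w(3, 4))*16 = ((1 + (3 - 1*4))/(3 - 1*4))*16 = ((1 + (3 - 4))/(3 - 4))*16 = ((1 - 1)/(-1))*16 = -1*0*16 = 0*16 = 0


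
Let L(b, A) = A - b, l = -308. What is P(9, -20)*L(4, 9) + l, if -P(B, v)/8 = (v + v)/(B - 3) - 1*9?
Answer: 956/3 ≈ 318.67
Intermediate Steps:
P(B, v) = 72 - 16*v/(-3 + B) (P(B, v) = -8*((v + v)/(B - 3) - 1*9) = -8*((2*v)/(-3 + B) - 9) = -8*(2*v/(-3 + B) - 9) = -8*(-9 + 2*v/(-3 + B)) = 72 - 16*v/(-3 + B))
P(9, -20)*L(4, 9) + l = (8*(-27 - 2*(-20) + 9*9)/(-3 + 9))*(9 - 1*4) - 308 = (8*(-27 + 40 + 81)/6)*(9 - 4) - 308 = (8*(⅙)*94)*5 - 308 = (376/3)*5 - 308 = 1880/3 - 308 = 956/3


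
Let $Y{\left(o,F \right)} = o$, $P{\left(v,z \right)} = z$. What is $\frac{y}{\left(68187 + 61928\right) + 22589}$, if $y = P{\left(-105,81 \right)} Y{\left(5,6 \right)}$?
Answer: $\frac{405}{152704} \approx 0.0026522$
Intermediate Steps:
$y = 405$ ($y = 81 \cdot 5 = 405$)
$\frac{y}{\left(68187 + 61928\right) + 22589} = \frac{405}{\left(68187 + 61928\right) + 22589} = \frac{405}{130115 + 22589} = \frac{405}{152704}$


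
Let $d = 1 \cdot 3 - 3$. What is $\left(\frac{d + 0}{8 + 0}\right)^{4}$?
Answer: $0$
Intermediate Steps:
$d = 0$ ($d = 3 - 3 = 0$)
$\left(\frac{d + 0}{8 + 0}\right)^{4} = \left(\frac{0 + 0}{8 + 0}\right)^{4} = \left(\frac{0}{8}\right)^{4} = \left(0 \cdot \frac{1}{8}\right)^{4} = 0^{4} = 0$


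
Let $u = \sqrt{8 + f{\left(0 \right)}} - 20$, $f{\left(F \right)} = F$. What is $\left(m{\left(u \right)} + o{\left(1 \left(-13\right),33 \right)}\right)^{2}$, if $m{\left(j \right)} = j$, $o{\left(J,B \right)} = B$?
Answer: $177 + 52 \sqrt{2} \approx 250.54$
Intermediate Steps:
$u = -20 + 2 \sqrt{2}$ ($u = \sqrt{8 + 0} - 20 = \sqrt{8} - 20 = 2 \sqrt{2} - 20 = -20 + 2 \sqrt{2} \approx -17.172$)
$\left(m{\left(u \right)} + o{\left(1 \left(-13\right),33 \right)}\right)^{2} = \left(\left(-20 + 2 \sqrt{2}\right) + 33\right)^{2} = \left(13 + 2 \sqrt{2}\right)^{2}$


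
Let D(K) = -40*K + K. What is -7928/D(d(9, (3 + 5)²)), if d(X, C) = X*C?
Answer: 991/2808 ≈ 0.35292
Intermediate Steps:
d(X, C) = C*X
D(K) = -39*K
-7928/D(d(9, (3 + 5)²)) = -7928*(-1/(351*(3 + 5)²)) = -7928/((-39*8²*9)) = -7928/((-2496*9)) = -7928/((-39*576)) = -7928/(-22464) = -7928*(-1/22464) = 991/2808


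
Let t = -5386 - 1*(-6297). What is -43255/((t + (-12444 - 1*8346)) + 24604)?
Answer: -8651/945 ≈ -9.1545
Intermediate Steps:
t = 911 (t = -5386 + 6297 = 911)
-43255/((t + (-12444 - 1*8346)) + 24604) = -43255/((911 + (-12444 - 1*8346)) + 24604) = -43255/((911 + (-12444 - 8346)) + 24604) = -43255/((911 - 20790) + 24604) = -43255/(-19879 + 24604) = -43255/4725 = -43255*1/4725 = -8651/945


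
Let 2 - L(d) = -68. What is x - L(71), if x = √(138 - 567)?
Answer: -70 + I*√429 ≈ -70.0 + 20.712*I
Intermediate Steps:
L(d) = 70 (L(d) = 2 - 1*(-68) = 2 + 68 = 70)
x = I*√429 (x = √(-429) = I*√429 ≈ 20.712*I)
x - L(71) = I*√429 - 1*70 = I*√429 - 70 = -70 + I*√429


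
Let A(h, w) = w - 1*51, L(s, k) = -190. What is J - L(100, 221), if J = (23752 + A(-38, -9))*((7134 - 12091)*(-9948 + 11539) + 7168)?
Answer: -186679194758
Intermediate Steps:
A(h, w) = -51 + w (A(h, w) = w - 51 = -51 + w)
J = -186679194948 (J = (23752 + (-51 - 9))*((7134 - 12091)*(-9948 + 11539) + 7168) = (23752 - 60)*(-4957*1591 + 7168) = 23692*(-7886587 + 7168) = 23692*(-7879419) = -186679194948)
J - L(100, 221) = -186679194948 - 1*(-190) = -186679194948 + 190 = -186679194758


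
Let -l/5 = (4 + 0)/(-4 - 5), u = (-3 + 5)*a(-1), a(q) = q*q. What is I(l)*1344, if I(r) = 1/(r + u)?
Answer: 6048/19 ≈ 318.32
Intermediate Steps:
a(q) = q²
u = 2 (u = (-3 + 5)*(-1)² = 2*1 = 2)
l = 20/9 (l = -5*(4 + 0)/(-4 - 5) = -20/(-9) = -20*(-1)/9 = -5*(-4/9) = 20/9 ≈ 2.2222)
I(r) = 1/(2 + r) (I(r) = 1/(r + 2) = 1/(2 + r))
I(l)*1344 = 1344/(2 + 20/9) = 1344/(38/9) = (9/38)*1344 = 6048/19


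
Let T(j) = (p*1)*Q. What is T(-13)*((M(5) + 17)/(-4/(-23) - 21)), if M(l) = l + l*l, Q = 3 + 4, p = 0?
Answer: 0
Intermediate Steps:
Q = 7
M(l) = l + l²
T(j) = 0 (T(j) = (0*1)*7 = 0*7 = 0)
T(-13)*((M(5) + 17)/(-4/(-23) - 21)) = 0*((5*(1 + 5) + 17)/(-4/(-23) - 21)) = 0*((5*6 + 17)/(-4*(-1/23) - 21)) = 0*((30 + 17)/(4/23 - 21)) = 0*(47/(-479/23)) = 0*(47*(-23/479)) = 0*(-1081/479) = 0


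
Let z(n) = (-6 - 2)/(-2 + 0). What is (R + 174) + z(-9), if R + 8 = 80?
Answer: 250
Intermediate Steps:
R = 72 (R = -8 + 80 = 72)
z(n) = 4 (z(n) = -8/(-2) = -8*(-1/2) = 4)
(R + 174) + z(-9) = (72 + 174) + 4 = 246 + 4 = 250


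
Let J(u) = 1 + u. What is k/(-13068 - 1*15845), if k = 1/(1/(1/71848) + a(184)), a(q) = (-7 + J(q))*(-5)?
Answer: -1/2051608654 ≈ -4.8742e-10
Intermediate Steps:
a(q) = 30 - 5*q (a(q) = (-7 + (1 + q))*(-5) = (-6 + q)*(-5) = 30 - 5*q)
k = 1/70958 (k = 1/(1/(1/71848) + (30 - 5*184)) = 1/(1/(1/71848) + (30 - 920)) = 1/(71848 - 890) = 1/70958 ≈ 1.4093e-5)
k/(-13068 - 1*15845) = 1/(70958*(-13068 - 1*15845)) = 1/(70958*(-13068 - 15845)) = (1/70958)/(-28913) = (1/70958)*(-1/28913) = -1/2051608654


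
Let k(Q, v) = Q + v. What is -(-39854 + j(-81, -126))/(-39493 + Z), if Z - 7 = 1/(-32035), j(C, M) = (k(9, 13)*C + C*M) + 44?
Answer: -1005450510/1264934011 ≈ -0.79486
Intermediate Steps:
j(C, M) = 44 + 22*C + C*M (j(C, M) = ((9 + 13)*C + C*M) + 44 = (22*C + C*M) + 44 = 44 + 22*C + C*M)
Z = 224244/32035 (Z = 7 + 1/(-32035) = 7 - 1/32035 = 224244/32035 ≈ 7.0000)
-(-39854 + j(-81, -126))/(-39493 + Z) = -(-39854 + (44 + 22*(-81) - 81*(-126)))/(-39493 + 224244/32035) = -(-39854 + (44 - 1782 + 10206))/(-1264934011/32035) = -(-39854 + 8468)*(-32035)/1264934011 = -(-31386)*(-32035)/1264934011 = -1*1005450510/1264934011 = -1005450510/1264934011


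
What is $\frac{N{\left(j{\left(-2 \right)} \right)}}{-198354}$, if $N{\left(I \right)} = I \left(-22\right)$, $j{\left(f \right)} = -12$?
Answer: $- \frac{44}{33059} \approx -0.001331$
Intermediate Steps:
$N{\left(I \right)} = - 22 I$
$\frac{N{\left(j{\left(-2 \right)} \right)}}{-198354} = \frac{\left(-22\right) \left(-12\right)}{-198354} = 264 \left(- \frac{1}{198354}\right) = - \frac{44}{33059}$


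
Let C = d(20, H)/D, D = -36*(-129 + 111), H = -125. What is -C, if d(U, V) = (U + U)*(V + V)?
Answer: 1250/81 ≈ 15.432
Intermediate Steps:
d(U, V) = 4*U*V (d(U, V) = (2*U)*(2*V) = 4*U*V)
D = 648 (D = -36*(-18) = -1*(-648) = 648)
C = -1250/81 (C = (4*20*(-125))/648 = -10000*1/648 = -1250/81 ≈ -15.432)
-C = -1*(-1250/81) = 1250/81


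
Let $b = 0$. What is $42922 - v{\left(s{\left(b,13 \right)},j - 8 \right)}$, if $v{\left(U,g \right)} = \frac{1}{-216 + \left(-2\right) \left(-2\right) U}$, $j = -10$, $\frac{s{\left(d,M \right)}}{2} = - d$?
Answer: $\frac{9271153}{216} \approx 42922.0$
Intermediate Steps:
$s{\left(d,M \right)} = - 2 d$ ($s{\left(d,M \right)} = 2 \left(- d\right) = - 2 d$)
$v{\left(U,g \right)} = \frac{1}{-216 + 4 U}$
$42922 - v{\left(s{\left(b,13 \right)},j - 8 \right)} = 42922 - \frac{1}{4 \left(-54 - 0\right)} = 42922 - \frac{1}{4 \left(-54 + 0\right)} = 42922 - \frac{1}{4 \left(-54\right)} = 42922 - \frac{1}{4} \left(- \frac{1}{54}\right) = 42922 - - \frac{1}{216} = 42922 + \frac{1}{216} = \frac{9271153}{216}$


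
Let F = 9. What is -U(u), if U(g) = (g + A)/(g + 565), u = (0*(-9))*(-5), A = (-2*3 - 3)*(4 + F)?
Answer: 117/565 ≈ 0.20708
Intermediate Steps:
A = -117 (A = (-2*3 - 3)*(4 + 9) = (-6 - 3)*13 = -9*13 = -117)
u = 0 (u = 0*(-5) = 0)
U(g) = (-117 + g)/(565 + g) (U(g) = (g - 117)/(g + 565) = (-117 + g)/(565 + g))
-U(u) = -(-117 + 0)/(565 + 0) = -(-117)/565 = -1*(-117/565) = 117/565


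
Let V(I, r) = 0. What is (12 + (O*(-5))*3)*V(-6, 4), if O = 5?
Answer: 0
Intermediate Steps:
(12 + (O*(-5))*3)*V(-6, 4) = (12 + (5*(-5))*3)*0 = (12 - 25*3)*0 = (12 - 75)*0 = -63*0 = 0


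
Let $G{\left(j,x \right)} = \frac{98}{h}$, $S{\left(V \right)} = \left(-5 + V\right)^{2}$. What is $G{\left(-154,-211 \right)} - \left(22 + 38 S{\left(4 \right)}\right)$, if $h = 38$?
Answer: $- \frac{1091}{19} \approx -57.421$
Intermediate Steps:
$G{\left(j,x \right)} = \frac{49}{19}$ ($G{\left(j,x \right)} = \frac{98}{38} = 98 \cdot \frac{1}{38} = \frac{49}{19}$)
$G{\left(-154,-211 \right)} - \left(22 + 38 S{\left(4 \right)}\right) = \frac{49}{19} - \left(22 + 38 \left(-5 + 4\right)^{2}\right) = \frac{49}{19} - \left(22 + 38 \left(-1\right)^{2}\right) = \frac{49}{19} - 60 = - \frac{1091}{19}$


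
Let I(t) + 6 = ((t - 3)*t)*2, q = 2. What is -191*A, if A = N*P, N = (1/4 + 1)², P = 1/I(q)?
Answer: 955/32 ≈ 29.844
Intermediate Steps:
I(t) = -6 + 2*t*(-3 + t) (I(t) = -6 + ((t - 3)*t)*2 = -6 + ((-3 + t)*t)*2 = -6 + (t*(-3 + t))*2 = -6 + 2*t*(-3 + t))
P = -⅒ (P = 1/(-6 - 6*2 + 2*2²) = 1/(-6 - 12 + 2*4) = 1/(-6 - 12 + 8) = 1/(-10) = -⅒ ≈ -0.10000)
N = 25/16 (N = (¼ + 1)² = (5/4)² = 25/16 ≈ 1.5625)
A = -5/32 (A = (25/16)*(-⅒) = -5/32 ≈ -0.15625)
-191*A = -191*(-5/32) = 955/32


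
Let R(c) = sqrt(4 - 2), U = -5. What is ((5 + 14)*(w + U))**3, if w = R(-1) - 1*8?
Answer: -15604225 + 3491231*sqrt(2) ≈ -1.0667e+7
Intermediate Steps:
R(c) = sqrt(2)
w = -8 + sqrt(2) (w = sqrt(2) - 1*8 = sqrt(2) - 8 = -8 + sqrt(2) ≈ -6.5858)
((5 + 14)*(w + U))**3 = ((5 + 14)*((-8 + sqrt(2)) - 5))**3 = (19*(-13 + sqrt(2)))**3 = (-247 + 19*sqrt(2))**3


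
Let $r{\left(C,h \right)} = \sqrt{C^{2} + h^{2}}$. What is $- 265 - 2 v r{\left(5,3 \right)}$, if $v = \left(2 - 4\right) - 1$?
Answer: $- 1590 \sqrt{34} \approx -9271.2$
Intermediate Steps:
$v = -3$ ($v = -2 - 1 = -3$)
$- 265 - 2 v r{\left(5,3 \right)} = - 265 \left(-2\right) \left(-3\right) \sqrt{5^{2} + 3^{2}} = - 265 \cdot 6 \sqrt{25 + 9} = - 265 \cdot 6 \sqrt{34} = - 1590 \sqrt{34}$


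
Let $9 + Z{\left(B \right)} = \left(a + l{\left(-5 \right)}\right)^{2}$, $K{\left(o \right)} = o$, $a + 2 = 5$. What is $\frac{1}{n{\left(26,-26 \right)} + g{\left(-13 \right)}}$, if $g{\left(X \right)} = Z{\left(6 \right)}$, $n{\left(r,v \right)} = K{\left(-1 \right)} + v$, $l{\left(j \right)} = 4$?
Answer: $\frac{1}{13} \approx 0.076923$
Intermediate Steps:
$a = 3$ ($a = -2 + 5 = 3$)
$Z{\left(B \right)} = 40$ ($Z{\left(B \right)} = -9 + \left(3 + 4\right)^{2} = -9 + 7^{2} = -9 + 49 = 40$)
$n{\left(r,v \right)} = -1 + v$
$g{\left(X \right)} = 40$
$\frac{1}{n{\left(26,-26 \right)} + g{\left(-13 \right)}} = \frac{1}{\left(-1 - 26\right) + 40} = \frac{1}{-27 + 40} = \frac{1}{13}$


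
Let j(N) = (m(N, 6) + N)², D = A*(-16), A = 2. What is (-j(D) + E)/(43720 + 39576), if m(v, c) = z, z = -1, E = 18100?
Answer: 17011/83296 ≈ 0.20422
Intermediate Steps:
m(v, c) = -1
D = -32 (D = 2*(-16) = -32)
j(N) = (-1 + N)²
(-j(D) + E)/(43720 + 39576) = (-(-1 - 32)² + 18100)/(43720 + 39576) = (-1*(-33)² + 18100)/83296 = (-1*1089 + 18100)*(1/83296) = (-1089 + 18100)*(1/83296) = 17011*(1/83296) = 17011/83296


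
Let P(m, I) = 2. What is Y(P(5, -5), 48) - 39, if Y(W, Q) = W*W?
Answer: -35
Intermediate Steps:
Y(W, Q) = W²
Y(P(5, -5), 48) - 39 = 2² - 39 = 4 - 39 = -35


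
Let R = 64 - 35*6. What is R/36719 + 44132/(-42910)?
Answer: -11142108/10791865 ≈ -1.0325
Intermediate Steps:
R = -146 (R = 64 - 5*42 = 64 - 210 = -146)
R/36719 + 44132/(-42910) = -146/36719 + 44132/(-42910) = -146*1/36719 + 44132*(-1/42910) = -2/503 - 22066/21455 = -11142108/10791865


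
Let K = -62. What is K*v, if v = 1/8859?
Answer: -62/8859 ≈ -0.0069985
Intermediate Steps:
v = 1/8859 ≈ 0.00011288
K*v = -62*1/8859 = -62/8859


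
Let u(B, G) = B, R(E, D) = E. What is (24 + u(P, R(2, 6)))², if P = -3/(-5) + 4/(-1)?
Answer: 10609/25 ≈ 424.36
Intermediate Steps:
P = -17/5 (P = -3*(-⅕) + 4*(-1) = ⅗ - 4 = -17/5 ≈ -3.4000)
(24 + u(P, R(2, 6)))² = (24 - 17/5)² = (103/5)² = 10609/25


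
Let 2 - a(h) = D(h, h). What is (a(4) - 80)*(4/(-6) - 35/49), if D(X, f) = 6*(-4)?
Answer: 522/7 ≈ 74.571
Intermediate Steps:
D(X, f) = -24
a(h) = 26 (a(h) = 2 - 1*(-24) = 2 + 24 = 26)
(a(4) - 80)*(4/(-6) - 35/49) = (26 - 80)*(4/(-6) - 35/49) = -54*(4*(-1/6) - 35*1/49) = -54*(-2/3 - 5/7) = -54*(-29/21) = 522/7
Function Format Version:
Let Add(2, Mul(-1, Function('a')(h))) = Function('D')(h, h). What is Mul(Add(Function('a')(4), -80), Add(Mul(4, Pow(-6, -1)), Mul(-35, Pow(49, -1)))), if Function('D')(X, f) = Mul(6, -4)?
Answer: Rational(522, 7) ≈ 74.571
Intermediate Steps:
Function('D')(X, f) = -24
Function('a')(h) = 26 (Function('a')(h) = Add(2, Mul(-1, -24)) = Add(2, 24) = 26)
Mul(Add(Function('a')(4), -80), Add(Mul(4, Pow(-6, -1)), Mul(-35, Pow(49, -1)))) = Mul(Add(26, -80), Add(Mul(4, Pow(-6, -1)), Mul(-35, Pow(49, -1)))) = Mul(-54, Add(Mul(4, Rational(-1, 6)), Mul(-35, Rational(1, 49)))) = Mul(-54, Add(Rational(-2, 3), Rational(-5, 7))) = Mul(-54, Rational(-29, 21)) = Rational(522, 7)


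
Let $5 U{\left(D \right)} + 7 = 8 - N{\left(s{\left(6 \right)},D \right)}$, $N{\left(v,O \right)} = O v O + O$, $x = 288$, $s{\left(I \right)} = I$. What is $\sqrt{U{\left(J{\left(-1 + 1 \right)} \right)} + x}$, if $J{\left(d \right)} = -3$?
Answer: $\sqrt{278} \approx 16.673$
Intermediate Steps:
$N{\left(v,O \right)} = O + v O^{2}$ ($N{\left(v,O \right)} = v O^{2} + O = O + v O^{2}$)
$U{\left(D \right)} = \frac{1}{5} - \frac{D \left(1 + 6 D\right)}{5}$ ($U{\left(D \right)} = - \frac{7}{5} + \frac{8 - D \left(1 + D 6\right)}{5} = - \frac{7}{5} + \frac{8 - D \left(1 + 6 D\right)}{5} = - \frac{7}{5} - \left(- \frac{8}{5} + \frac{D \left(1 + 6 D\right)}{5}\right) = \frac{1}{5} - \frac{D \left(1 + 6 D\right)}{5}$)
$\sqrt{U{\left(J{\left(-1 + 1 \right)} \right)} + x} = \sqrt{\left(\frac{1}{5} - - \frac{3 \left(1 + 6 \left(-3\right)\right)}{5}\right) + 288} = \sqrt{\left(\frac{1}{5} - - \frac{3 \left(1 - 18\right)}{5}\right) + 288} = \sqrt{\left(\frac{1}{5} - \left(- \frac{3}{5}\right) \left(-17\right)\right) + 288} = \sqrt{\left(\frac{1}{5} - \frac{51}{5}\right) + 288} = \sqrt{-10 + 288} = \sqrt{278}$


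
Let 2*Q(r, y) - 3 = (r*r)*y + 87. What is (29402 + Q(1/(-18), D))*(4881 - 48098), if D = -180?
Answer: -22906781897/18 ≈ -1.2726e+9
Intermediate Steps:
Q(r, y) = 45 + y*r²/2 (Q(r, y) = 3/2 + ((r*r)*y + 87)/2 = 3/2 + (r²*y + 87)/2 = 3/2 + (y*r² + 87)/2 = 3/2 + (87 + y*r²)/2 = 3/2 + (87/2 + y*r²/2) = 45 + y*r²/2)
(29402 + Q(1/(-18), D))*(4881 - 48098) = (29402 + (45 + (½)*(-180)*(1/(-18))²))*(4881 - 48098) = (29402 + (45 + (½)*(-180)*(-1/18)²))*(-43217) = (29402 + (45 + (½)*(-180)*(1/324)))*(-43217) = (29402 + (45 - 5/18))*(-43217) = (29402 + 805/18)*(-43217) = (530041/18)*(-43217) = -22906781897/18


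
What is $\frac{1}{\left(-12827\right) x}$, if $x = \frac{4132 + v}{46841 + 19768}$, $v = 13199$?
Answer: $- \frac{22203}{74101579} \approx -0.00029963$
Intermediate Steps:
$x = \frac{5777}{22203}$ ($x = \frac{4132 + 13199}{46841 + 19768} = \frac{17331}{66609} = 17331 \cdot \frac{1}{66609} = \frac{5777}{22203} \approx 0.26019$)
$\frac{1}{\left(-12827\right) x} = \frac{1}{\left(-12827\right) \frac{5777}{22203}} = \left(- \frac{1}{12827}\right) \frac{22203}{5777} = - \frac{22203}{74101579}$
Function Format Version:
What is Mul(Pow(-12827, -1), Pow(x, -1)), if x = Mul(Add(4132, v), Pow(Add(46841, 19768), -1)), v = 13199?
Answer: Rational(-22203, 74101579) ≈ -0.00029963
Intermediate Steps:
x = Rational(5777, 22203) (x = Mul(Add(4132, 13199), Pow(Add(46841, 19768), -1)) = Mul(17331, Pow(66609, -1)) = Mul(17331, Rational(1, 66609)) = Rational(5777, 22203) ≈ 0.26019)
Mul(Pow(-12827, -1), Pow(x, -1)) = Mul(Pow(-12827, -1), Pow(Rational(5777, 22203), -1)) = Mul(Rational(-1, 12827), Rational(22203, 5777)) = Rational(-22203, 74101579)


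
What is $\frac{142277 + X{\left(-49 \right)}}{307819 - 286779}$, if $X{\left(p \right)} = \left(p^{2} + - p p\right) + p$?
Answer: $\frac{35557}{5260} \approx 6.7599$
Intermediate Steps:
$X{\left(p \right)} = p$ ($X{\left(p \right)} = \left(p^{2} - p^{2}\right) + p = 0 + p = p$)
$\frac{142277 + X{\left(-49 \right)}}{307819 - 286779} = \frac{142277 - 49}{307819 - 286779} = \frac{142228}{21040} = 142228 \cdot \frac{1}{21040} = \frac{35557}{5260}$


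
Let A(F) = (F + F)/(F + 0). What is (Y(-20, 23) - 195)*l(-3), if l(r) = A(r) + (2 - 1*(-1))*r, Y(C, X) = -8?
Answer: 1421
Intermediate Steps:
A(F) = 2 (A(F) = (2*F)/F = 2)
l(r) = 2 + 3*r (l(r) = 2 + (2 - 1*(-1))*r = 2 + (2 + 1)*r = 2 + 3*r)
(Y(-20, 23) - 195)*l(-3) = (-8 - 195)*(2 + 3*(-3)) = -203*(2 - 9) = -203*(-7) = 1421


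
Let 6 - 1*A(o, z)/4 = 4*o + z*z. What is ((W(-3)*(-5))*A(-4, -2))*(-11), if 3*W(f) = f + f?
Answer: -7920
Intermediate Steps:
W(f) = 2*f/3 (W(f) = (f + f)/3 = (2*f)/3 = 2*f/3)
A(o, z) = 24 - 16*o - 4*z² (A(o, z) = 24 - 4*(4*o + z*z) = 24 - 4*(4*o + z²) = 24 - 4*(z² + 4*o) = 24 + (-16*o - 4*z²) = 24 - 16*o - 4*z²)
((W(-3)*(-5))*A(-4, -2))*(-11) = ((((⅔)*(-3))*(-5))*(24 - 16*(-4) - 4*(-2)²))*(-11) = ((-2*(-5))*(24 + 64 - 4*4))*(-11) = (10*(24 + 64 - 16))*(-11) = (10*72)*(-11) = 720*(-11) = -7920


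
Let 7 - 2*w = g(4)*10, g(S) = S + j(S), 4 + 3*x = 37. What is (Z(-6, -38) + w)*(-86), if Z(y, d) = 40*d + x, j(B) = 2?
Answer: 132053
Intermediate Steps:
x = 11 (x = -4/3 + (1/3)*37 = -4/3 + 37/3 = 11)
g(S) = 2 + S (g(S) = S + 2 = 2 + S)
Z(y, d) = 11 + 40*d (Z(y, d) = 40*d + 11 = 11 + 40*d)
w = -53/2 (w = 7/2 - (2 + 4)*10/2 = 7/2 - 3*10 = 7/2 - 1/2*60 = 7/2 - 30 = -53/2 ≈ -26.500)
(Z(-6, -38) + w)*(-86) = ((11 + 40*(-38)) - 53/2)*(-86) = ((11 - 1520) - 53/2)*(-86) = (-1509 - 53/2)*(-86) = -3071/2*(-86) = 132053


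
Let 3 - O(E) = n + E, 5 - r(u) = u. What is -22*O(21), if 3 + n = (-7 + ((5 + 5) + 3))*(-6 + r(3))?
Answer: -198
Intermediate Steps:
r(u) = 5 - u
n = -27 (n = -3 + (-7 + ((5 + 5) + 3))*(-6 + (5 - 1*3)) = -3 + (-7 + (10 + 3))*(-6 + (5 - 3)) = -3 + (-7 + 13)*(-6 + 2) = -3 + 6*(-4) = -3 - 24 = -27)
O(E) = 30 - E (O(E) = 3 - (-27 + E) = 3 + (27 - E) = 30 - E)
-22*O(21) = -22*(30 - 1*21) = -22*(30 - 21) = -22*9 = -198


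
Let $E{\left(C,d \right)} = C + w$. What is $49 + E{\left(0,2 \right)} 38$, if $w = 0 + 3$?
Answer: $163$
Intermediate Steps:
$w = 3$
$E{\left(C,d \right)} = 3 + C$ ($E{\left(C,d \right)} = C + 3 = 3 + C$)
$49 + E{\left(0,2 \right)} 38 = 49 + \left(3 + 0\right) 38 = 49 + 3 \cdot 38 = 49 + 114 = 163$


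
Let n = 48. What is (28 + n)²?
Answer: 5776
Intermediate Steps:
(28 + n)² = (28 + 48)² = 76² = 5776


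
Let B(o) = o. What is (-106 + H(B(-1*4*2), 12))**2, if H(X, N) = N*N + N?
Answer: 2500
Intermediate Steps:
H(X, N) = N + N**2 (H(X, N) = N**2 + N = N + N**2)
(-106 + H(B(-1*4*2), 12))**2 = (-106 + 12*(1 + 12))**2 = (-106 + 12*13)**2 = (-106 + 156)**2 = 50**2 = 2500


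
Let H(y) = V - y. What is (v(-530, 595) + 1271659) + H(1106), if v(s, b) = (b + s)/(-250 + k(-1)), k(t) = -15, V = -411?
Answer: 67317513/53 ≈ 1.2701e+6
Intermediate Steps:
H(y) = -411 - y
v(s, b) = -b/265 - s/265 (v(s, b) = (b + s)/(-250 - 15) = (b + s)/(-265) = (b + s)*(-1/265) = -b/265 - s/265)
(v(-530, 595) + 1271659) + H(1106) = ((-1/265*595 - 1/265*(-530)) + 1271659) + (-411 - 1*1106) = ((-119/53 + 2) + 1271659) + (-411 - 1106) = (-13/53 + 1271659) - 1517 = 67397914/53 - 1517 = 67317513/53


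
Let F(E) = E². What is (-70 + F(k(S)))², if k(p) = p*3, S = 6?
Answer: 64516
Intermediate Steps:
k(p) = 3*p
(-70 + F(k(S)))² = (-70 + (3*6)²)² = (-70 + 18²)² = (-70 + 324)² = 254² = 64516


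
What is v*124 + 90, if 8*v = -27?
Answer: -657/2 ≈ -328.50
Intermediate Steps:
v = -27/8 (v = (1/8)*(-27) = -27/8 ≈ -3.3750)
v*124 + 90 = -27/8*124 + 90 = -837/2 + 90 = -657/2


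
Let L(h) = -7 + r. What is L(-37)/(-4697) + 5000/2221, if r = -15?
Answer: 2139442/948367 ≈ 2.2559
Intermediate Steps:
L(h) = -22 (L(h) = -7 - 15 = -22)
L(-37)/(-4697) + 5000/2221 = -22/(-4697) + 5000/2221 = -22*(-1/4697) + 5000*(1/2221) = 2/427 + 5000/2221 = 2139442/948367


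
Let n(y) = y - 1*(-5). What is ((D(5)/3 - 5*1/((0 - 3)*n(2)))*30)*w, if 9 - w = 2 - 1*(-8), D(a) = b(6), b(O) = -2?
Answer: 90/7 ≈ 12.857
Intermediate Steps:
n(y) = 5 + y (n(y) = y + 5 = 5 + y)
D(a) = -2
w = -1 (w = 9 - (2 - 1*(-8)) = 9 - (2 + 8) = 9 - 1*10 = 9 - 10 = -1)
((D(5)/3 - 5*1/((0 - 3)*n(2)))*30)*w = ((-2/3 - 5*1/((0 - 3)*(5 + 2)))*30)*(-1) = ((-2*1/3 - 5/(7*(-3)))*30)*(-1) = ((-2/3 - 5/(-21))*30)*(-1) = ((-2/3 - 5*(-1/21))*30)*(-1) = ((-2/3 + 5/21)*30)*(-1) = -3/7*30*(-1) = -90/7*(-1) = 90/7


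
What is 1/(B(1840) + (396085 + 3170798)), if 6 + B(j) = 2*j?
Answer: 1/3570557 ≈ 2.8007e-7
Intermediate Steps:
B(j) = -6 + 2*j
1/(B(1840) + (396085 + 3170798)) = 1/((-6 + 2*1840) + (396085 + 3170798)) = 1/((-6 + 3680) + 3566883) = 1/(3674 + 3566883) = 1/3570557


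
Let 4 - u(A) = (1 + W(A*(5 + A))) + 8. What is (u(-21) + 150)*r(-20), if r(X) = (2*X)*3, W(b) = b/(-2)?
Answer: -37560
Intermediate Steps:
W(b) = -b/2 (W(b) = b*(-1/2) = -b/2)
u(A) = -5 + A*(5 + A)/2 (u(A) = 4 - ((1 - A*(5 + A)/2) + 8) = 4 - (9 - A*(5 + A)/2) = 4 + (-9 + A*(5 + A)/2) = -5 + A*(5 + A)/2)
r(X) = 6*X
(u(-21) + 150)*r(-20) = ((-5 + (1/2)*(-21)*(5 - 21)) + 150)*(6*(-20)) = ((-5 + (1/2)*(-21)*(-16)) + 150)*(-120) = ((-5 + 168) + 150)*(-120) = (163 + 150)*(-120) = 313*(-120) = -37560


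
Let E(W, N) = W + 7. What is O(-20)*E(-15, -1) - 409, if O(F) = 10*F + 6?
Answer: 1143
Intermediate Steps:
E(W, N) = 7 + W
O(F) = 6 + 10*F
O(-20)*E(-15, -1) - 409 = (6 + 10*(-20))*(7 - 15) - 409 = (6 - 200)*(-8) - 409 = -194*(-8) - 409 = 1552 - 409 = 1143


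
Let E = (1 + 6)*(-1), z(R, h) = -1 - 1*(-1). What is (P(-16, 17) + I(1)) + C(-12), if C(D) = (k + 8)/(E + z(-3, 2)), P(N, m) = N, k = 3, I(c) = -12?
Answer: -207/7 ≈ -29.571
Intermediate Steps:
z(R, h) = 0 (z(R, h) = -1 + 1 = 0)
E = -7 (E = 7*(-1) = -7)
C(D) = -11/7 (C(D) = (3 + 8)/(-7 + 0) = 11/(-7) = 11*(-⅐) = -11/7)
(P(-16, 17) + I(1)) + C(-12) = (-16 - 12) - 11/7 = -28 - 11/7 = -207/7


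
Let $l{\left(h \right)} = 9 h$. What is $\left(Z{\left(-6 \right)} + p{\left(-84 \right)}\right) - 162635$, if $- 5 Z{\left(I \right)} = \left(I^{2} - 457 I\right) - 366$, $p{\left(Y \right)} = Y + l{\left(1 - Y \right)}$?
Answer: $- \frac{812182}{5} \approx -1.6244 \cdot 10^{5}$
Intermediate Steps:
$p{\left(Y \right)} = 9 - 8 Y$ ($p{\left(Y \right)} = Y + 9 \left(1 - Y\right) = Y - \left(-9 + 9 Y\right) = 9 - 8 Y$)
$Z{\left(I \right)} = \frac{366}{5} - \frac{I^{2}}{5} + \frac{457 I}{5}$ ($Z{\left(I \right)} = - \frac{\left(I^{2} - 457 I\right) - 366}{5} = - \frac{-366 + I^{2} - 457 I}{5} = \frac{366}{5} - \frac{I^{2}}{5} + \frac{457 I}{5}$)
$\left(Z{\left(-6 \right)} + p{\left(-84 \right)}\right) - 162635 = \left(\left(\frac{366}{5} - \frac{\left(-6\right)^{2}}{5} + \frac{457}{5} \left(-6\right)\right) + \left(9 - -672\right)\right) - 162635 = \left(\left(\frac{366}{5} - \frac{36}{5} - \frac{2742}{5}\right) + \left(9 + 672\right)\right) - 162635 = \left(\left(\frac{366}{5} - \frac{36}{5} - \frac{2742}{5}\right) + 681\right) - 162635 = \left(- \frac{2412}{5} + 681\right) - 162635 = \frac{993}{5} - 162635 = - \frac{812182}{5}$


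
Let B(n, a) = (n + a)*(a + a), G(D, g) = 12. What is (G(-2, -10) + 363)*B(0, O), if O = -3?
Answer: 6750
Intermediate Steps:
B(n, a) = 2*a*(a + n) (B(n, a) = (a + n)*(2*a) = 2*a*(a + n))
(G(-2, -10) + 363)*B(0, O) = (12 + 363)*(2*(-3)*(-3 + 0)) = 375*(2*(-3)*(-3)) = 375*18 = 6750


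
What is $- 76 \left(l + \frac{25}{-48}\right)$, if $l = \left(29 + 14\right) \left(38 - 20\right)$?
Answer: $- \frac{705413}{12} \approx -58784.0$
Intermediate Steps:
$l = 774$ ($l = 43 \cdot 18 = 774$)
$- 76 \left(l + \frac{25}{-48}\right) = - 76 \left(774 + \frac{25}{-48}\right) = - 76 \left(774 + 25 \left(- \frac{1}{48}\right)\right) = - 76 \left(774 - \frac{25}{48}\right) = \left(-76\right) \frac{37127}{48} = - \frac{705413}{12}$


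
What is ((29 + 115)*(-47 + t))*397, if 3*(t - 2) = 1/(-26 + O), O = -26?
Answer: -33448044/13 ≈ -2.5729e+6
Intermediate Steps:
t = 311/156 (t = 2 + 1/(3*(-26 - 26)) = 2 + (⅓)/(-52) = 2 + (⅓)*(-1/52) = 2 - 1/156 = 311/156 ≈ 1.9936)
((29 + 115)*(-47 + t))*397 = ((29 + 115)*(-47 + 311/156))*397 = (144*(-7021/156))*397 = -84252/13*397 = -33448044/13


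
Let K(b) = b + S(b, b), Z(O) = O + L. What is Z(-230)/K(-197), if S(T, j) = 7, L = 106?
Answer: 62/95 ≈ 0.65263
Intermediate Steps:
Z(O) = 106 + O (Z(O) = O + 106 = 106 + O)
K(b) = 7 + b (K(b) = b + 7 = 7 + b)
Z(-230)/K(-197) = (106 - 230)/(7 - 197) = -124/(-190) = -124*(-1/190) = 62/95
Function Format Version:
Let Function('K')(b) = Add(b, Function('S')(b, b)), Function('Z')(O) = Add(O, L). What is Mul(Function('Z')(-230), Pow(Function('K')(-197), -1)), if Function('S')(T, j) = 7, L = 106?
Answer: Rational(62, 95) ≈ 0.65263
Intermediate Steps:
Function('Z')(O) = Add(106, O) (Function('Z')(O) = Add(O, 106) = Add(106, O))
Function('K')(b) = Add(7, b) (Function('K')(b) = Add(b, 7) = Add(7, b))
Mul(Function('Z')(-230), Pow(Function('K')(-197), -1)) = Mul(Add(106, -230), Pow(Add(7, -197), -1)) = Mul(-124, Pow(-190, -1)) = Mul(-124, Rational(-1, 190)) = Rational(62, 95)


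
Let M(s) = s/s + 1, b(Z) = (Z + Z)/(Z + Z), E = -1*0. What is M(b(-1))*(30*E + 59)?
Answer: 118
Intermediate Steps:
E = 0
b(Z) = 1 (b(Z) = (2*Z)/((2*Z)) = (2*Z)*(1/(2*Z)) = 1)
M(s) = 2 (M(s) = 1 + 1 = 2)
M(b(-1))*(30*E + 59) = 2*(30*0 + 59) = 2*(0 + 59) = 2*59 = 118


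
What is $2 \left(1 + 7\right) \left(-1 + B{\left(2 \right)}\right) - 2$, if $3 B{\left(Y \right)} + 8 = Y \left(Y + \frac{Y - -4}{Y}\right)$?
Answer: $- \frac{22}{3} \approx -7.3333$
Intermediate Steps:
$B{\left(Y \right)} = - \frac{8}{3} + \frac{Y \left(Y + \frac{4 + Y}{Y}\right)}{3}$ ($B{\left(Y \right)} = - \frac{8}{3} + \frac{Y \left(Y + \frac{Y - -4}{Y}\right)}{3} = - \frac{8}{3} + \frac{Y \left(Y + \frac{Y + 4}{Y}\right)}{3} = - \frac{8}{3} + \frac{Y \left(Y + \frac{4 + Y}{Y}\right)}{3}$)
$2 \left(1 + 7\right) \left(-1 + B{\left(2 \right)}\right) - 2 = 2 \left(1 + 7\right) \left(-1 + \left(- \frac{4}{3} + \frac{1}{3} \cdot 2 + \frac{2^{2}}{3}\right)\right) - 2 = 2 \cdot 8 \left(-1 + \left(- \frac{4}{3} + \frac{2}{3} + \frac{1}{3} \cdot 4\right)\right) - 2 = 2 \cdot 8 \left(-1 + \left(- \frac{4}{3} + \frac{2}{3} + \frac{4}{3}\right)\right) - 2 = 2 \cdot 8 \left(-1 + \frac{2}{3}\right) - 2 = 2 \cdot 8 \left(- \frac{1}{3}\right) - 2 = 2 \left(- \frac{8}{3}\right) - 2 = - \frac{16}{3} - 2 = - \frac{22}{3}$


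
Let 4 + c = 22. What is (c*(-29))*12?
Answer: -6264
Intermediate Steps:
c = 18 (c = -4 + 22 = 18)
(c*(-29))*12 = (18*(-29))*12 = -522*12 = -6264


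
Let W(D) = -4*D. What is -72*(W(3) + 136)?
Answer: -8928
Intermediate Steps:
-72*(W(3) + 136) = -72*(-4*3 + 136) = -72*(-12 + 136) = -72*124 = -8928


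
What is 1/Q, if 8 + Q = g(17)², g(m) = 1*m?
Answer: 1/281 ≈ 0.0035587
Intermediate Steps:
g(m) = m
Q = 281 (Q = -8 + 17² = -8 + 289 = 281)
1/Q = 1/281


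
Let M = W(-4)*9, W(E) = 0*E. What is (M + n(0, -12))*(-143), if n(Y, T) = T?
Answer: 1716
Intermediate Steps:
W(E) = 0
M = 0 (M = 0*9 = 0)
(M + n(0, -12))*(-143) = (0 - 12)*(-143) = -12*(-143) = 1716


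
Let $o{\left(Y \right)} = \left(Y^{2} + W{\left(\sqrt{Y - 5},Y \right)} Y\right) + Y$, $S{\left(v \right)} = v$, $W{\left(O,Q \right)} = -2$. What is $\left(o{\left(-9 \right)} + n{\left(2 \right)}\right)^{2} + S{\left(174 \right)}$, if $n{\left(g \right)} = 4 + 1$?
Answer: $9199$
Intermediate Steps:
$n{\left(g \right)} = 5$
$o{\left(Y \right)} = Y^{2} - Y$ ($o{\left(Y \right)} = \left(Y^{2} - 2 Y\right) + Y = Y^{2} - Y$)
$\left(o{\left(-9 \right)} + n{\left(2 \right)}\right)^{2} + S{\left(174 \right)} = \left(- 9 \left(-1 - 9\right) + 5\right)^{2} + 174 = \left(\left(-9\right) \left(-10\right) + 5\right)^{2} + 174 = \left(90 + 5\right)^{2} + 174 = 95^{2} + 174 = 9025 + 174 = 9199$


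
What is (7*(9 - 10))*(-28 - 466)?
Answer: 3458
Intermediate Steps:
(7*(9 - 10))*(-28 - 466) = (7*(-1))*(-494) = -7*(-494) = 3458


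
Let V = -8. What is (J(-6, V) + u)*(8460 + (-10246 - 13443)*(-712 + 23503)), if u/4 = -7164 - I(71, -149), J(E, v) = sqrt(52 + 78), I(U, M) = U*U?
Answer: 26357309653980 - 539887539*sqrt(130) ≈ 2.6351e+13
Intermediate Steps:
I(U, M) = U**2
J(E, v) = sqrt(130)
u = -48820 (u = 4*(-7164 - 1*71**2) = 4*(-7164 - 1*5041) = 4*(-7164 - 5041) = 4*(-12205) = -48820)
(J(-6, V) + u)*(8460 + (-10246 - 13443)*(-712 + 23503)) = (sqrt(130) - 48820)*(8460 + (-10246 - 13443)*(-712 + 23503)) = (-48820 + sqrt(130))*(8460 - 23689*22791) = (-48820 + sqrt(130))*(8460 - 539895999) = (-48820 + sqrt(130))*(-539887539) = 26357309653980 - 539887539*sqrt(130)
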